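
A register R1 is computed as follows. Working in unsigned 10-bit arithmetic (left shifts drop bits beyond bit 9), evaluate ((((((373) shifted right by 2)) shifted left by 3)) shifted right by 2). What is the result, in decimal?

373 = 0101110101
→ shifted right by 2 → 0001011101 = 93
→ shifted left by 3 (mod 2^10) → 1011101000 = 744
→ shifted right by 2 → 0010111010 = 186

186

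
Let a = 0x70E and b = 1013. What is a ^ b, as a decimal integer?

0x70E = 11100001110
1013 = 01111110101
XOR → 10011111011 = 1275

1275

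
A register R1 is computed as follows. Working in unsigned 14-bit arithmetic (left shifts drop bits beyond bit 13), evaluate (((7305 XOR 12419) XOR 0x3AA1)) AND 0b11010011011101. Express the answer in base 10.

7305 = 01110010001001
12419 = 11000010000011
→ XOR → 10110000001010 = 11274
0x3AA1 = 11101010100001
→ XOR → 01011010101011 = 5803
0b11010011011101 = 11010011011101
→ AND → 01010010001001 = 5257

5257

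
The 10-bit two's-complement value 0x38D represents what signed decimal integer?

-115

pattern = 1110001101 (MSB is 1 ⇒ negative)
Invert: 0001110010, add 1 → 0001110011 = 115, so the value is -115.
(Equivalently: 909 - 2^10 = 909 - 1024 = -115.)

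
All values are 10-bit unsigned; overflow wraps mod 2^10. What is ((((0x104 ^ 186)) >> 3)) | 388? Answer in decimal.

439

0x104 = 0100000100
186 = 0010111010
→ ^ → 0110111110 = 446
→ >> 3 → 0000110111 = 55
388 = 0110000100
→ | → 0110110111 = 439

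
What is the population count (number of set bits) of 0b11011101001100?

n = 11011101001100
Count the 1s: 1 + 1 + 1 + 1 + 1 + 1 + 1 + 1 = 8

8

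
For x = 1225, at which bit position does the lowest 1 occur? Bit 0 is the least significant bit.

0

1225 = 10011001001
Trailing zeros: 0, so the lowest set bit is bit 0 (value 1).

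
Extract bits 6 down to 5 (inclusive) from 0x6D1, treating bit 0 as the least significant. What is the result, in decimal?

v = 011011010001
Shift right by 5: 0110110
Mask low 2 bits: 10 = 2

2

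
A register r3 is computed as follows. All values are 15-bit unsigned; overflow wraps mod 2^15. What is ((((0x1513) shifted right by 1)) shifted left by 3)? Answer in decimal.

21576

0x1513 = 001010100010011
→ shifted right by 1 → 000101010001001 = 2697
→ shifted left by 3 (mod 2^15) → 101010001001000 = 21576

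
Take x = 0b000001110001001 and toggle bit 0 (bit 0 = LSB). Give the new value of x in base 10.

904

x = 000001110001001
bit 0 is currently 1; toggle it via x ^ (1 << 0) = x ^ 1
→ 000001110001000 = 904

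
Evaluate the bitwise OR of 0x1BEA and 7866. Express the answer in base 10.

8186

0x1BEA = 1101111101010
7866 = 1111010111010
 OR → 1111111111010 = 8186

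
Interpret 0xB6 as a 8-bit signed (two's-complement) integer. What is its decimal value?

pattern = 10110110 (MSB is 1 ⇒ negative)
Invert: 01001001, add 1 → 01001010 = 74, so the value is -74.
(Equivalently: 182 - 2^8 = 182 - 256 = -74.)

-74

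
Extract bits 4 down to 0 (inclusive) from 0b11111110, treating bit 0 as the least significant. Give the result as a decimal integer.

30

v = 11111110
Shift right by 0: 11111110
Mask low 5 bits: 11110 = 30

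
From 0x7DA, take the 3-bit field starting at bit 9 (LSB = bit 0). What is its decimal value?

3

v = 000011111011010
Shift right by 9: 000011
Mask low 3 bits: 011 = 3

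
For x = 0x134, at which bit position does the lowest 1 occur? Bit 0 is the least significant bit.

2

0x134 = 100110100
Trailing zeros: 2, so the lowest set bit is bit 2 (value 4).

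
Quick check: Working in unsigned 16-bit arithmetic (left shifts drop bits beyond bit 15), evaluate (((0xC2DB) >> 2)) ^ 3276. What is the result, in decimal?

0xC2DB = 1100001011011011
→ >> 2 → 0011000010110110 = 12470
3276 = 0000110011001100
→ ^ → 0011110001111010 = 15482

15482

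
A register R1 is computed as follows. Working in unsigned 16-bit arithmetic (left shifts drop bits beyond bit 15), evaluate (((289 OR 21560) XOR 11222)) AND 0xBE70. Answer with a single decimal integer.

289 = 0000000100100001
21560 = 0101010000111000
→ OR → 0101010100111001 = 21817
11222 = 0010101111010110
→ XOR → 0111111011101111 = 32495
0xBE70 = 1011111001110000
→ AND → 0011111001100000 = 15968

15968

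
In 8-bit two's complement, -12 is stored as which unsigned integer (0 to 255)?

244

12 in 8 bits: 00001100
Invert: 11110011
Add 1:  11110100 = 244
(Check: 2^8 - 12 = 256 - 12 = 244.)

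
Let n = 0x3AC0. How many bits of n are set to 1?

0x3AC0 = 11101011000000
Count the 1s: 1 + 1 + 1 + 1 + 1 + 1 = 6

6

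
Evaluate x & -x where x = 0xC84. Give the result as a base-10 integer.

4

x = 110010000100 = 3204
-x (two's complement) = …001101111100
AND   = 000000000100 = 4
(x & -x isolates the lowest set bit of x.)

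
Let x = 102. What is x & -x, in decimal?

x = 1100110 = 102
-x (two's complement) = …0011010
AND   = 0000010 = 2
(x & -x isolates the lowest set bit of x.)

2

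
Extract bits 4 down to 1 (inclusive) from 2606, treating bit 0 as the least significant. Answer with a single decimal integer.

v = 101000101110
Shift right by 1: 10100010111
Mask low 4 bits: 0111 = 7

7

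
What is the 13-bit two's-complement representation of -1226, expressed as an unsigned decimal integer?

6966

1226 in 13 bits: 0010011001010
Invert: 1101100110101
Add 1:  1101100110110 = 6966
(Check: 2^13 - 1226 = 8192 - 1226 = 6966.)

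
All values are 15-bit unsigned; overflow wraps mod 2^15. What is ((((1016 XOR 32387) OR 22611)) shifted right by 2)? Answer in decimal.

8030

1016 = 000001111111000
32387 = 111111010000011
→ XOR → 111110101111011 = 32123
22611 = 101100001010011
→ OR → 111110101111011 = 32123
→ shifted right by 2 → 001111101011110 = 8030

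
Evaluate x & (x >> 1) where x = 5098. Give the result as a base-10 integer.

480

x = 1001111101010 = 5098
x>>1 = 0100111110101
AND  = 0000111100000 = 480
(x & (x >> 1) has a 1 wherever x has two consecutive 1 bits.)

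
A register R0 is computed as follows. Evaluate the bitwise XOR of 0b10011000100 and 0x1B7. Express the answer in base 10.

1395

a = 10011000100
0x1B7 = 00110110111
XOR → 10101110011 = 1395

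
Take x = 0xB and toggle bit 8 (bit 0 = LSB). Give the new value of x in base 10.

267

x = 00000001011
bit 8 is currently 0; toggle it via x ^ (1 << 8) = x ^ 256
→ 00100001011 = 267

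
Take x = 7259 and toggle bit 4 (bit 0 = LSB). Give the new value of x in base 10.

7243

x = 1110001011011
bit 4 is currently 1; toggle it via x ^ (1 << 4) = x ^ 16
→ 1110001001011 = 7243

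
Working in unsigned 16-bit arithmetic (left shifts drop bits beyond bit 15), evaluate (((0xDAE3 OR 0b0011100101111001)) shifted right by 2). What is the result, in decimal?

16126

0xDAE3 = 1101101011100011
0b0011100101111001 = 0011100101111001
→ OR → 1111101111111011 = 64507
→ shifted right by 2 → 0011111011111110 = 16126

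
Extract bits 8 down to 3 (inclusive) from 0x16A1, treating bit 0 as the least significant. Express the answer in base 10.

v = 1011010100001
Shift right by 3: 1011010100
Mask low 6 bits: 010100 = 20

20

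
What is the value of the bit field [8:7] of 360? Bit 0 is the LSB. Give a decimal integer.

v = 00101101000
Shift right by 7: 0010
Mask low 2 bits: 10 = 2

2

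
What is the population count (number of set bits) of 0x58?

3

0x58 = 1011000
Count the 1s: 1 + 1 + 1 = 3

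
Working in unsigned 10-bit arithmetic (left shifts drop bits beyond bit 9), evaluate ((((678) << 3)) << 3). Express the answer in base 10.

384

678 = 1010100110
→ << 3 (mod 2^10) → 0100110000 = 304
→ << 3 (mod 2^10) → 0110000000 = 384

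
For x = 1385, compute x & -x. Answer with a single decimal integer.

1

x = 10101101001 = 1385
-x (two's complement) = …01010010111
AND   = 00000000001 = 1
(x & -x isolates the lowest set bit of x.)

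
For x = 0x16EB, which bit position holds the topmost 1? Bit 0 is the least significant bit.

12

0x16EB = 1011011101011
The topmost 1 is at position 12 (since 2^12 = 4096 ≤ 5867 < 8192).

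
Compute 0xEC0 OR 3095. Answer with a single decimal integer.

3799

0xEC0 = 111011000000
3095 = 110000010111
 OR → 111011010111 = 3799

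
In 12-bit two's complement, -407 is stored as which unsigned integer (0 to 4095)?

3689

407 in 12 bits: 000110010111
Invert: 111001101000
Add 1:  111001101001 = 3689
(Check: 2^12 - 407 = 4096 - 407 = 3689.)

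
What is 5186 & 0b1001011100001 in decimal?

5186 = 1010001000010
b = 1001011100001
AND → 1000001000000 = 4160

4160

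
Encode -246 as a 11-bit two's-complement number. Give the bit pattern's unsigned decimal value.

1802

246 in 11 bits: 00011110110
Invert: 11100001001
Add 1:  11100001010 = 1802
(Check: 2^11 - 246 = 2048 - 246 = 1802.)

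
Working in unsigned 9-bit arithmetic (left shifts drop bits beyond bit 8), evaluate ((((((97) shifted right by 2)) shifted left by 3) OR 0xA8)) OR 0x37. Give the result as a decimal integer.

255

97 = 001100001
→ shifted right by 2 → 000011000 = 24
→ shifted left by 3 (mod 2^9) → 011000000 = 192
0xA8 = 010101000
→ OR → 011101000 = 232
0x37 = 000110111
→ OR → 011111111 = 255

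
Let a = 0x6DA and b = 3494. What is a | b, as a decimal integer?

0x6DA = 011011011010
3494 = 110110100110
 OR → 111111111110 = 4094

4094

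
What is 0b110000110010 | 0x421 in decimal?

3123

a = 110000110010
0x421 = 010000100001
 OR → 110000110011 = 3123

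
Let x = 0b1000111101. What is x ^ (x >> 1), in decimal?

803

x = 1000111101 = 573
x>>1 = 0100011110
XOR  = 1100100011 = 803
(x ^ (x >> 1) gives the standard binary-reflected Gray code of x.)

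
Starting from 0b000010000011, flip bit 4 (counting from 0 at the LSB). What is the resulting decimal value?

147

x = 000010000011
bit 4 is currently 0; toggle it via x ^ (1 << 4) = x ^ 16
→ 000010010011 = 147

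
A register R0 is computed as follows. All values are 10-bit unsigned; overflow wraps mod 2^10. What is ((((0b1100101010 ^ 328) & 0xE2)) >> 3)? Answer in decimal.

12

0b1100101010 = 1100101010
328 = 0101001000
→ ^ → 1001100010 = 610
0xE2 = 0011100010
→ & → 0001100010 = 98
→ >> 3 → 0000001100 = 12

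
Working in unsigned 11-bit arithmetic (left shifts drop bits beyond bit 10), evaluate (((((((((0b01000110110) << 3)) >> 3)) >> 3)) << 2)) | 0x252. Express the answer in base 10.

0b01000110110 = 01000110110
→ << 3 (mod 2^11) → 00110110000 = 432
→ >> 3 → 00000110110 = 54
→ >> 3 → 00000000110 = 6
→ << 2 (mod 2^11) → 00000011000 = 24
0x252 = 01001010010
→ | → 01001011010 = 602

602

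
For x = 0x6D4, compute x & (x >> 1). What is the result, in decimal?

x = 11011010100 = 1748
x>>1 = 01101101010
AND  = 01001000000 = 576
(x & (x >> 1) has a 1 wherever x has two consecutive 1 bits.)

576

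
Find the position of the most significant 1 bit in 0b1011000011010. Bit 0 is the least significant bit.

12

0b1011000011010 = 1011000011010
The topmost 1 is at position 12 (since 2^12 = 4096 ≤ 5658 < 8192).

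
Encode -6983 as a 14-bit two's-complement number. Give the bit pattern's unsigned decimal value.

6983 in 14 bits: 01101101000111
Invert: 10010010111000
Add 1:  10010010111001 = 9401
(Check: 2^14 - 6983 = 16384 - 6983 = 9401.)

9401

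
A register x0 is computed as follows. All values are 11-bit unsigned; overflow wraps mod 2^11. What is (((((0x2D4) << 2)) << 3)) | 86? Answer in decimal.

0x2D4 = 01011010100
→ << 2 (mod 2^11) → 01101010000 = 848
→ << 3 (mod 2^11) → 01010000000 = 640
86 = 00001010110
→ | → 01011010110 = 726

726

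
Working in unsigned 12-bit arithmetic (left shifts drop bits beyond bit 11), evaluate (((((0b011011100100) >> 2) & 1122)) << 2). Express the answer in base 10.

128

0b011011100100 = 011011100100
→ >> 2 → 000110111001 = 441
1122 = 010001100010
→ & → 000000100000 = 32
→ << 2 (mod 2^12) → 000010000000 = 128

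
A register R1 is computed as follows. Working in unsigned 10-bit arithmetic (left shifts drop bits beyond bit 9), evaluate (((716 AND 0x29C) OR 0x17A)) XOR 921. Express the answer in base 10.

103

716 = 1011001100
0x29C = 1010011100
→ AND → 1010001100 = 652
0x17A = 0101111010
→ OR → 1111111110 = 1022
921 = 1110011001
→ XOR → 0001100111 = 103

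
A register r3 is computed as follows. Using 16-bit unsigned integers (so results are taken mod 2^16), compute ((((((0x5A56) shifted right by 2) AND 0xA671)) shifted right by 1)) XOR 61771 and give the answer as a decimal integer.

62019

0x5A56 = 0101101001010110
→ shifted right by 2 → 0001011010010101 = 5781
0xA671 = 1010011001110001
→ AND → 0000011000010001 = 1553
→ shifted right by 1 → 0000001100001000 = 776
61771 = 1111000101001011
→ XOR → 1111001001000011 = 62019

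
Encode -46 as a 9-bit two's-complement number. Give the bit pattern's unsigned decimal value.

46 in 9 bits: 000101110
Invert: 111010001
Add 1:  111010010 = 466
(Check: 2^9 - 46 = 512 - 46 = 466.)

466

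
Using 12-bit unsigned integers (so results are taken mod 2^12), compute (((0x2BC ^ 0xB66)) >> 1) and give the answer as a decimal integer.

1261

0x2BC = 001010111100
0xB66 = 101101100110
→ ^ → 100111011010 = 2522
→ >> 1 → 010011101101 = 1261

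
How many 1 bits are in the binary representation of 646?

4

646 = 1010000110
Count the 1s: 1 + 1 + 1 + 1 = 4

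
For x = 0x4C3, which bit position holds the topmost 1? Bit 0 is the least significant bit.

0x4C3 = 10011000011
The topmost 1 is at position 10 (since 2^10 = 1024 ≤ 1219 < 2048).

10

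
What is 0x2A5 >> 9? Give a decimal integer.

1

0x2A5 = 1010100101
shift right by 9 → 0000000001 = 1
(equivalently, floor(677 / 512))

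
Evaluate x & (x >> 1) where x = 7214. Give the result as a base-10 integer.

3078

x = 1110000101110 = 7214
x>>1 = 0111000010111
AND  = 0110000000110 = 3078
(x & (x >> 1) has a 1 wherever x has two consecutive 1 bits.)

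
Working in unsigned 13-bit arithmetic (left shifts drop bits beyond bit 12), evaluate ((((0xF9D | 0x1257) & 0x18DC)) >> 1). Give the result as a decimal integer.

3182

0xF9D = 0111110011101
0x1257 = 1001001010111
→ | → 1111111011111 = 8159
0x18DC = 1100011011100
→ & → 1100011011100 = 6364
→ >> 1 → 0110001101110 = 3182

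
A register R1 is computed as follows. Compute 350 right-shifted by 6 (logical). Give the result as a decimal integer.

350 = 101011110
shift right by 6 → 000000101 = 5
(equivalently, floor(350 / 64))

5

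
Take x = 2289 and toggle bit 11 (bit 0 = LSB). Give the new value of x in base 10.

x = 100011110001
bit 11 is currently 1; toggle it via x ^ (1 << 11) = x ^ 2048
→ 000011110001 = 241

241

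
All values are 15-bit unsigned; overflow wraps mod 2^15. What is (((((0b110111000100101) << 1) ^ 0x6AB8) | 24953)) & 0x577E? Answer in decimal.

22394

0b110111000100101 = 110111000100101
→ << 1 (mod 2^15) → 101110001001010 = 23626
0x6AB8 = 110101010111000
→ ^ → 011011011110010 = 14066
24953 = 110000101111001
→ | → 111011111111011 = 30715
0x577E = 101011101111110
→ & → 101011101111010 = 22394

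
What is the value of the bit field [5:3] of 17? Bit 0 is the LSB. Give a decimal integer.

v = 00010001
Shift right by 3: 00010
Mask low 3 bits: 010 = 2

2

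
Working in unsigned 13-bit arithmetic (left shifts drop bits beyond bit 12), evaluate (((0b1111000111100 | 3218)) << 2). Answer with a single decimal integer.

6904

0b1111000111100 = 1111000111100
3218 = 0110010010010
→ | → 1111010111110 = 7870
→ << 2 (mod 2^13) → 1101011111000 = 6904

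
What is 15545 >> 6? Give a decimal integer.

242

15545 = 11110010111001
shift right by 6 → 00000011110010 = 242
(equivalently, floor(15545 / 64))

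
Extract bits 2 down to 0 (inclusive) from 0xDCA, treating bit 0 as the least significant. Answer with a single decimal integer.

2

v = 110111001010
Shift right by 0: 110111001010
Mask low 3 bits: 010 = 2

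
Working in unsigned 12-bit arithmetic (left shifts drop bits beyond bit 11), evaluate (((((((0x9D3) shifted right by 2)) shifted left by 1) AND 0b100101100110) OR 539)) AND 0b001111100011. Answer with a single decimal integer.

611

0x9D3 = 100111010011
→ shifted right by 2 → 001001110100 = 628
→ shifted left by 1 (mod 2^12) → 010011101000 = 1256
0b100101100110 = 100101100110
→ AND → 000001100000 = 96
539 = 001000011011
→ OR → 001001111011 = 635
0b001111100011 = 001111100011
→ AND → 001001100011 = 611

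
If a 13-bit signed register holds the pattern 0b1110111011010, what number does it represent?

-550

pattern = 1110111011010 (MSB is 1 ⇒ negative)
Invert: 0001000100101, add 1 → 0001000100110 = 550, so the value is -550.
(Equivalently: 7642 - 2^13 = 7642 - 8192 = -550.)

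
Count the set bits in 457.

457 = 111001001
Count the 1s: 1 + 1 + 1 + 1 + 1 = 5

5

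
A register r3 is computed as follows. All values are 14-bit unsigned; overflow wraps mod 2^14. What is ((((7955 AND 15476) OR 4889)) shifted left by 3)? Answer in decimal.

14536

7955 = 01111100010011
15476 = 11110001110100
→ AND → 01110000010000 = 7184
4889 = 01001100011001
→ OR → 01111100011001 = 7961
→ shifted left by 3 (mod 2^14) → 11100011001000 = 14536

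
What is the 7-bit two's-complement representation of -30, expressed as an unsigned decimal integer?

30 in 7 bits: 0011110
Invert: 1100001
Add 1:  1100010 = 98
(Check: 2^7 - 30 = 128 - 30 = 98.)

98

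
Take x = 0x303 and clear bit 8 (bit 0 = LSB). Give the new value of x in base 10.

x = 1100000011
bit 8 is currently 1; clear it via x & ~(1 << 8) = x & ~256
→ 1000000011 = 515

515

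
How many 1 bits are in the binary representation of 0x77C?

8

0x77C = 11101111100
Count the 1s: 1 + 1 + 1 + 1 + 1 + 1 + 1 + 1 = 8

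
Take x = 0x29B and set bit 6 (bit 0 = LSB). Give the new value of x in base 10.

x = 1010011011
bit 6 is currently 0; set it via x | (1 << 6) = x | 64
→ 1011011011 = 731

731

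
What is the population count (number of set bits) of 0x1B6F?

10

0x1B6F = 1101101101111
Count the 1s: 1 + 1 + 1 + 1 + 1 + 1 + 1 + 1 + 1 + 1 = 10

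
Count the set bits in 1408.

1408 = 10110000000
Count the 1s: 1 + 1 + 1 = 3

3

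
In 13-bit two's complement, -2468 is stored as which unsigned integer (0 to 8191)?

5724

2468 in 13 bits: 0100110100100
Invert: 1011001011011
Add 1:  1011001011100 = 5724
(Check: 2^13 - 2468 = 8192 - 2468 = 5724.)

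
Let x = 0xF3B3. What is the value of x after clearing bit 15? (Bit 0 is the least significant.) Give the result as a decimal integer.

x = 1111001110110011
bit 15 is currently 1; clear it via x & ~(1 << 15) = x & ~32768
→ 0111001110110011 = 29619

29619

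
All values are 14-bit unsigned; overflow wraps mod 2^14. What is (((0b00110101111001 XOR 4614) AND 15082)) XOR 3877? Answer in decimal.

0b00110101111001 = 00110101111001
4614 = 01001000000110
→ XOR → 01111101111111 = 8063
15082 = 11101011101010
→ AND → 01101001101010 = 6762
3877 = 00111100100101
→ XOR → 01010101001111 = 5455

5455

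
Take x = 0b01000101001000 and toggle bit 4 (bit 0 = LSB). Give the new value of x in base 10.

4440

x = 01000101001000
bit 4 is currently 0; toggle it via x ^ (1 << 4) = x ^ 16
→ 01000101011000 = 4440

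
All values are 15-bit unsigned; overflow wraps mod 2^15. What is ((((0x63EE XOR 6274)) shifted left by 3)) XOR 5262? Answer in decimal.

20462

0x63EE = 110001111101110
6274 = 001100010000010
→ XOR → 111101101101100 = 31596
→ shifted left by 3 (mod 2^15) → 101101101100000 = 23392
5262 = 001010010001110
→ XOR → 100111111101110 = 20462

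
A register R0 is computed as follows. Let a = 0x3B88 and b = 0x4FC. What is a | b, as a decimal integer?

0x3B88 = 11101110001000
0x4FC = 00010011111100
 OR → 11111111111100 = 16380

16380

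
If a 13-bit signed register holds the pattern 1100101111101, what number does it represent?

pattern = 1100101111101 (MSB is 1 ⇒ negative)
Invert: 0011010000010, add 1 → 0011010000011 = 1667, so the value is -1667.
(Equivalently: 6525 - 2^13 = 6525 - 8192 = -1667.)

-1667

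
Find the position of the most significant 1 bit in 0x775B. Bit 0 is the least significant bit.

14

0x775B = 111011101011011
The topmost 1 is at position 14 (since 2^14 = 16384 ≤ 30555 < 32768).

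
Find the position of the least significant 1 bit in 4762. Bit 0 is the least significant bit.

4762 = 1001010011010
Trailing zeros: 1, so the lowest set bit is bit 1 (value 2).

1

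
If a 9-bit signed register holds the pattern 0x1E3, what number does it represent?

pattern = 111100011 (MSB is 1 ⇒ negative)
Invert: 000011100, add 1 → 000011101 = 29, so the value is -29.
(Equivalently: 483 - 2^9 = 483 - 512 = -29.)

-29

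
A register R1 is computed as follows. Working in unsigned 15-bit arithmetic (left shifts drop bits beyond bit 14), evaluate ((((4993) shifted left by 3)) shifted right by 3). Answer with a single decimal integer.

897

4993 = 001001110000001
→ shifted left by 3 (mod 2^15) → 001110000001000 = 7176
→ shifted right by 3 → 000001110000001 = 897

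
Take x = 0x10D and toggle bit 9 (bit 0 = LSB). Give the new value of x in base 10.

781

x = 0100001101
bit 9 is currently 0; toggle it via x ^ (1 << 9) = x ^ 512
→ 1100001101 = 781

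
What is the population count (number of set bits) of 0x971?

0x971 = 100101110001
Count the 1s: 1 + 1 + 1 + 1 + 1 + 1 = 6

6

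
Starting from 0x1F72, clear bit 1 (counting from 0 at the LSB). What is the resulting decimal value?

8048

x = 1111101110010
bit 1 is currently 1; clear it via x & ~(1 << 1) = x & ~2
→ 1111101110000 = 8048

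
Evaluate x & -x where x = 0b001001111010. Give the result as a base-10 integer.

x = 1001111010 = 634
-x (two's complement) = …0110000110
AND   = 0000000010 = 2
(x & -x isolates the lowest set bit of x.)

2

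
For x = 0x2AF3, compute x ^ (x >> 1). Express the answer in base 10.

x = 10101011110011 = 10995
x>>1 = 01010101111001
XOR  = 11111110001010 = 16266
(x ^ (x >> 1) gives the standard binary-reflected Gray code of x.)

16266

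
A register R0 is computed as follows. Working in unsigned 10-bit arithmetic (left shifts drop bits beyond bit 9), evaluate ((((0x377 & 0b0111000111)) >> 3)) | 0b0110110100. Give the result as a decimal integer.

444

0x377 = 1101110111
0b0111000111 = 0111000111
→ & → 0101000111 = 327
→ >> 3 → 0000101000 = 40
0b0110110100 = 0110110100
→ | → 0110111100 = 444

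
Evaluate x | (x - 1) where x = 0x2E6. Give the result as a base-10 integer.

743

x = 1011100110 = 742
x - 1 = 1011100101
OR    = 1011100111 = 743
(x | (x - 1) sets all bits below the lowest set bit.)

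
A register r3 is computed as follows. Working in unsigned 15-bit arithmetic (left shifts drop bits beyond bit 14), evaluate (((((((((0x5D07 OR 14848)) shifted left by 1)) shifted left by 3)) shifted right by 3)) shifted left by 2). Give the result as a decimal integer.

0x5D07 = 101110100000111
14848 = 011101000000000
→ OR → 111111100000111 = 32519
→ shifted left by 1 (mod 2^15) → 111111000001110 = 32270
→ shifted left by 3 (mod 2^15) → 111000001110000 = 28784
→ shifted right by 3 → 000111000001110 = 3598
→ shifted left by 2 (mod 2^15) → 011100000111000 = 14392

14392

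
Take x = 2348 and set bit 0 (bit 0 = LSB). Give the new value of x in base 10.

2349

x = 100100101100
bit 0 is currently 0; set it via x | (1 << 0) = x | 1
→ 100100101101 = 2349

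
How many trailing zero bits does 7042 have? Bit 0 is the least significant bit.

7042 = 1101110000010
Trailing zeros: 1, so the lowest set bit is bit 1 (value 2).

1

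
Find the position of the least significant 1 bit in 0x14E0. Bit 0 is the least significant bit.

0x14E0 = 1010011100000
Trailing zeros: 5, so the lowest set bit is bit 5 (value 32).

5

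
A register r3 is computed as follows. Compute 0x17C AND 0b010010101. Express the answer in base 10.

20

0x17C = 101111100
b = 010010101
AND → 000010100 = 20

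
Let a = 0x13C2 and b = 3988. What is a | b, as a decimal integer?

8150

0x13C2 = 1001111000010
3988 = 0111110010100
 OR → 1111111010110 = 8150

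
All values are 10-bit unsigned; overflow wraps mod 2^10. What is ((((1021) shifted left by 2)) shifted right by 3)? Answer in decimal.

1021 = 1111111101
→ shifted left by 2 (mod 2^10) → 1111110100 = 1012
→ shifted right by 3 → 0001111110 = 126

126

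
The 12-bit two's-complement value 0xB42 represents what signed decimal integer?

-1214

pattern = 101101000010 (MSB is 1 ⇒ negative)
Invert: 010010111101, add 1 → 010010111110 = 1214, so the value is -1214.
(Equivalently: 2882 - 2^12 = 2882 - 4096 = -1214.)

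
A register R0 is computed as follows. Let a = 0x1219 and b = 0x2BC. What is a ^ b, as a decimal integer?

4261

0x1219 = 1001000011001
0x2BC = 0001010111100
XOR → 1000010100101 = 4261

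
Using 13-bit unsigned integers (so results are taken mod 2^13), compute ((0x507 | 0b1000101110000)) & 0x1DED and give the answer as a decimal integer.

0x507 = 0010100000111
0b1000101110000 = 1000101110000
→ | → 1010101110111 = 5495
0x1DED = 1110111101101
→ & → 1010101100101 = 5477

5477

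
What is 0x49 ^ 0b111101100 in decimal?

0x49 = 001001001
b = 111101100
XOR → 110100101 = 421

421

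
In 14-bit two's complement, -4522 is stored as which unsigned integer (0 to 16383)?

11862

4522 in 14 bits: 01000110101010
Invert: 10111001010101
Add 1:  10111001010110 = 11862
(Check: 2^14 - 4522 = 16384 - 4522 = 11862.)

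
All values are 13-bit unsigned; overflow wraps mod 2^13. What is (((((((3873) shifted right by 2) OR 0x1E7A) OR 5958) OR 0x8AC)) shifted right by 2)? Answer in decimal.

3873 = 0111100100001
→ shifted right by 2 → 0001111001000 = 968
0x1E7A = 1111001111010
→ OR → 1111111111010 = 8186
5958 = 1011101000110
→ OR → 1111111111110 = 8190
0x8AC = 0100010101100
→ OR → 1111111111110 = 8190
→ shifted right by 2 → 0011111111111 = 2047

2047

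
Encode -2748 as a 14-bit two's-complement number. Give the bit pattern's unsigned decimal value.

2748 in 14 bits: 00101010111100
Invert: 11010101000011
Add 1:  11010101000100 = 13636
(Check: 2^14 - 2748 = 16384 - 2748 = 13636.)

13636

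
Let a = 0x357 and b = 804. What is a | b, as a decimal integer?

887

0x357 = 1101010111
804 = 1100100100
 OR → 1101110111 = 887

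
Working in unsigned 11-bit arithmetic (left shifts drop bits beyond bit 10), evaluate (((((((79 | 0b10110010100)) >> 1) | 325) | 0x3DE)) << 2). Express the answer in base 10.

79 = 00001001111
0b10110010100 = 10110010100
→ | → 10111011111 = 1503
→ >> 1 → 01011101111 = 751
325 = 00101000101
→ | → 01111101111 = 1007
0x3DE = 01111011110
→ | → 01111111111 = 1023
→ << 2 (mod 2^11) → 11111111100 = 2044

2044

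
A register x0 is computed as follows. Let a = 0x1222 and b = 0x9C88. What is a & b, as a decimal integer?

0x1222 = 0001001000100010
0x9C88 = 1001110010001000
AND → 0001000000000000 = 4096

4096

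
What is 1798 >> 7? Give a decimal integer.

1798 = 11100000110
shift right by 7 → 00000001110 = 14
(equivalently, floor(1798 / 128))

14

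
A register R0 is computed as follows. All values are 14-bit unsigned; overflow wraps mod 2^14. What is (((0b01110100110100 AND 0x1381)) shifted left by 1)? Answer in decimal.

8704

0b01110100110100 = 01110100110100
0x1381 = 01001110000001
→ AND → 01000100000000 = 4352
→ shifted left by 1 (mod 2^14) → 10001000000000 = 8704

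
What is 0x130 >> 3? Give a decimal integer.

38

0x130 = 100110000
shift right by 3 → 000100110 = 38
(equivalently, floor(304 / 8))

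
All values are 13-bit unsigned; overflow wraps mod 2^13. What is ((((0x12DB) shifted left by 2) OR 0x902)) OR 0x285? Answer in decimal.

3055

0x12DB = 1001011011011
→ shifted left by 2 (mod 2^13) → 0101101101100 = 2924
0x902 = 0100100000010
→ OR → 0101101101110 = 2926
0x285 = 0001010000101
→ OR → 0101111101111 = 3055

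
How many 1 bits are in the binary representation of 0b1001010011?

n = 1001010011
Count the 1s: 1 + 1 + 1 + 1 + 1 = 5

5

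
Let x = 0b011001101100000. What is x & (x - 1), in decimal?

x = 11001101100000 = 13152
x - 1 = 11001101011111
AND   = 11001101000000 = 13120
(x & (x - 1) clears the lowest set bit of x.)

13120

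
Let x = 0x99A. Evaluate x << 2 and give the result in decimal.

0x99A = 00100110011010
shift left by 2 → 10011001101000 = 9832
(equivalently, 2458 × 2^2 = 2458 × 4)

9832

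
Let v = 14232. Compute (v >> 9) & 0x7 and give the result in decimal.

v = 11011110011000
Shift right by 9: 11011
Mask low 3 bits: 011 = 3

3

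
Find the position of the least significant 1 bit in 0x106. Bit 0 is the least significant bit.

0x106 = 100000110
Trailing zeros: 1, so the lowest set bit is bit 1 (value 2).

1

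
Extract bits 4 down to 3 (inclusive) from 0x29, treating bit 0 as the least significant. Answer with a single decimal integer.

1

v = 00101001
Shift right by 3: 00101
Mask low 2 bits: 01 = 1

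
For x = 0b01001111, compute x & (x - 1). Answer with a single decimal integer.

78

x = 1001111 = 79
x - 1 = 1001110
AND   = 1001110 = 78
(x & (x - 1) clears the lowest set bit of x.)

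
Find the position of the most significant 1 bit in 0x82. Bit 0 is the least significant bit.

7

0x82 = 10000010
The topmost 1 is at position 7 (since 2^7 = 128 ≤ 130 < 256).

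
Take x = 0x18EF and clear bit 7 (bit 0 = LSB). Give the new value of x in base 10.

6255

x = 1100011101111
bit 7 is currently 1; clear it via x & ~(1 << 7) = x & ~128
→ 1100001101111 = 6255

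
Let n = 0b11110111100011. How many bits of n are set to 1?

n = 11110111100011
Count the 1s: 1 + 1 + 1 + 1 + 1 + 1 + 1 + 1 + 1 + 1 = 10

10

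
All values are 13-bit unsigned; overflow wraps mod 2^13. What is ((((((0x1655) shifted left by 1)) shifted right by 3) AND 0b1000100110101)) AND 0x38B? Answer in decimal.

0x1655 = 1011001010101
→ shifted left by 1 (mod 2^13) → 0110010101010 = 3242
→ shifted right by 3 → 0000110010101 = 405
0b1000100110101 = 1000100110101
→ AND → 0000100010101 = 277
0x38B = 0001110001011
→ AND → 0000100000001 = 257

257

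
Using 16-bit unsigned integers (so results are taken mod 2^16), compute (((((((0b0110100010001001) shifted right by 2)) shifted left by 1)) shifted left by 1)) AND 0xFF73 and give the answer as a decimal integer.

0b0110100010001001 = 0110100010001001
→ shifted right by 2 → 0001101000100010 = 6690
→ shifted left by 1 (mod 2^16) → 0011010001000100 = 13380
→ shifted left by 1 (mod 2^16) → 0110100010001000 = 26760
0xFF73 = 1111111101110011
→ AND → 0110100000000000 = 26624

26624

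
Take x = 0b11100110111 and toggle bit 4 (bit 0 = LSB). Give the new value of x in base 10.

x = 11100110111
bit 4 is currently 1; toggle it via x ^ (1 << 4) = x ^ 16
→ 11100100111 = 1831

1831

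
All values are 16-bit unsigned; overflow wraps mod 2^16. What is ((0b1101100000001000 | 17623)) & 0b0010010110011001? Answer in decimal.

0b1101100000001000 = 1101100000001000
17623 = 0100010011010111
→ | → 1101110011011111 = 56543
0b0010010110011001 = 0010010110011001
→ & → 0000010010011001 = 1177

1177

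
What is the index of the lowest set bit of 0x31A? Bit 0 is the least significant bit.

1

0x31A = 1100011010
Trailing zeros: 1, so the lowest set bit is bit 1 (value 2).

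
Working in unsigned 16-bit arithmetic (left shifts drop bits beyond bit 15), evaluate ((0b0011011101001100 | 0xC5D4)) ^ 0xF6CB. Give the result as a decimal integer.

0b0011011101001100 = 0011011101001100
0xC5D4 = 1100010111010100
→ | → 1111011111011100 = 63452
0xF6CB = 1111011011001011
→ ^ → 0000000100010111 = 279

279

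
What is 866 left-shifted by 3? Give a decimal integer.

866 = 0001101100010
shift left by 3 → 1101100010000 = 6928
(equivalently, 866 × 2^3 = 866 × 8)

6928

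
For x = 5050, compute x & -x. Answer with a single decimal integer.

x = 1001110111010 = 5050
-x (two's complement) = …0110001000110
AND   = 0000000000010 = 2
(x & -x isolates the lowest set bit of x.)

2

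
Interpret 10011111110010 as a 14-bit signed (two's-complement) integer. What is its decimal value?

-6158

pattern = 10011111110010 (MSB is 1 ⇒ negative)
Invert: 01100000001101, add 1 → 01100000001110 = 6158, so the value is -6158.
(Equivalently: 10226 - 2^14 = 10226 - 16384 = -6158.)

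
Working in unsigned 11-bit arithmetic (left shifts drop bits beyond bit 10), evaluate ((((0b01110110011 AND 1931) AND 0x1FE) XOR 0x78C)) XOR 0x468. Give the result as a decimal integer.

614

0b01110110011 = 01110110011
1931 = 11110001011
→ AND → 01110000011 = 899
0x1FE = 00111111110
→ AND → 00110000010 = 386
0x78C = 11110001100
→ XOR → 11000001110 = 1550
0x468 = 10001101000
→ XOR → 01001100110 = 614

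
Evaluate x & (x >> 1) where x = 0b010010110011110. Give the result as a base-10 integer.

142

x = 10010110011110 = 9630
x>>1 = 01001011001111
AND  = 00000010001110 = 142
(x & (x >> 1) has a 1 wherever x has two consecutive 1 bits.)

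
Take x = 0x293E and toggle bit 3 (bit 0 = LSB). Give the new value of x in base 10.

10550

x = 10100100111110
bit 3 is currently 1; toggle it via x ^ (1 << 3) = x ^ 8
→ 10100100110110 = 10550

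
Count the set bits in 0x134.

4

0x134 = 100110100
Count the 1s: 1 + 1 + 1 + 1 = 4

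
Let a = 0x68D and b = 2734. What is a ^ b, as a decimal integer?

0x68D = 011010001101
2734 = 101010101110
XOR → 110000100011 = 3107

3107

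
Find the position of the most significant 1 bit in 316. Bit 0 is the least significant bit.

8

316 = 100111100
The topmost 1 is at position 8 (since 2^8 = 256 ≤ 316 < 512).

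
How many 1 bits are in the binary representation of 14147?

8

14147 = 11011101000011
Count the 1s: 1 + 1 + 1 + 1 + 1 + 1 + 1 + 1 = 8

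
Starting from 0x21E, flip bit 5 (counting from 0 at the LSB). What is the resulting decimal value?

x = 001000011110
bit 5 is currently 0; toggle it via x ^ (1 << 5) = x ^ 32
→ 001000111110 = 574

574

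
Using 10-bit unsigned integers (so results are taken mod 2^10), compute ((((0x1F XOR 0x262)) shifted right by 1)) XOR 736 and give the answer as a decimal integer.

990

0x1F = 0000011111
0x262 = 1001100010
→ XOR → 1001111101 = 637
→ shifted right by 1 → 0100111110 = 318
736 = 1011100000
→ XOR → 1111011110 = 990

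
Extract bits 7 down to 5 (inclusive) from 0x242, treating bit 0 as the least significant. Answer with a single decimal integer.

2

v = 01001000010
Shift right by 5: 010010
Mask low 3 bits: 010 = 2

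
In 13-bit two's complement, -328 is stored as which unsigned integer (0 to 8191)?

328 in 13 bits: 0000101001000
Invert: 1111010110111
Add 1:  1111010111000 = 7864
(Check: 2^13 - 328 = 8192 - 328 = 7864.)

7864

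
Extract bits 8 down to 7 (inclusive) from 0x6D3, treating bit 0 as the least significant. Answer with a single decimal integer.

v = 011011010011
Shift right by 7: 01101
Mask low 2 bits: 01 = 1

1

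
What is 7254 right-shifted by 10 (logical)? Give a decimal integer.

7254 = 1110001010110
shift right by 10 → 0000000000111 = 7
(equivalently, floor(7254 / 1024))

7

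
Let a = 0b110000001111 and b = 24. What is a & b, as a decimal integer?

a = 110000001111
24 = 000000011000
AND → 000000001000 = 8

8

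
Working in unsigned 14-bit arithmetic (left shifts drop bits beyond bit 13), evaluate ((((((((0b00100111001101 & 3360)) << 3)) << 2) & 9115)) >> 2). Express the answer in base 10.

2048

0b00100111001101 = 00100111001101
3360 = 00110100100000
→ & → 00100100000000 = 2304
→ << 3 (mod 2^14) → 00100000000000 = 2048
→ << 2 (mod 2^14) → 10000000000000 = 8192
9115 = 10001110011011
→ & → 10000000000000 = 8192
→ >> 2 → 00100000000000 = 2048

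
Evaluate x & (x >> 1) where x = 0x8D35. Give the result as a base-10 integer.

1040

x = 1000110100110101 = 36149
x>>1 = 0100011010011010
AND  = 0000010000010000 = 1040
(x & (x >> 1) has a 1 wherever x has two consecutive 1 bits.)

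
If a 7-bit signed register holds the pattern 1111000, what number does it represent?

pattern = 1111000 (MSB is 1 ⇒ negative)
Invert: 0000111, add 1 → 0001000 = 8, so the value is -8.
(Equivalently: 120 - 2^7 = 120 - 128 = -8.)

-8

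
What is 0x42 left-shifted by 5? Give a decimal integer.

0x42 = 000001000010
shift left by 5 → 100001000000 = 2112
(equivalently, 66 × 2^5 = 66 × 32)

2112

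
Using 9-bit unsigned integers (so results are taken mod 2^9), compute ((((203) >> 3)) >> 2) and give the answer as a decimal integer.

6

203 = 011001011
→ >> 3 → 000011001 = 25
→ >> 2 → 000000110 = 6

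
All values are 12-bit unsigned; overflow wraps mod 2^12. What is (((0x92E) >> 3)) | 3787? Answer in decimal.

0x92E = 100100101110
→ >> 3 → 000100100101 = 293
3787 = 111011001011
→ | → 111111101111 = 4079

4079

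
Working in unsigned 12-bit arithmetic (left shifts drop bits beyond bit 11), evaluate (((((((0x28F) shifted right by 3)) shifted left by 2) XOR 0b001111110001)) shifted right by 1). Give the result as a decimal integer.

0x28F = 001010001111
→ shifted right by 3 → 000001010001 = 81
→ shifted left by 2 (mod 2^12) → 000101000100 = 324
0b001111110001 = 001111110001
→ XOR → 001010110101 = 693
→ shifted right by 1 → 000101011010 = 346

346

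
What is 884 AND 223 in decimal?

84

884 = 1101110100
223 = 0011011111
AND → 0001010100 = 84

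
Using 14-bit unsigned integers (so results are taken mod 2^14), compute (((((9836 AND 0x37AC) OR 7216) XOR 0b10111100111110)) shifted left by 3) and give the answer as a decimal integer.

2064

9836 = 10011001101100
0x37AC = 11011110101100
→ AND → 10011000101100 = 9772
7216 = 01110000110000
→ OR → 11111000111100 = 15932
0b10111100111110 = 10111100111110
→ XOR → 01000100000010 = 4354
→ shifted left by 3 (mod 2^14) → 00100000010000 = 2064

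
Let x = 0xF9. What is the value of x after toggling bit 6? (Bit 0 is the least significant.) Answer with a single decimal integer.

x = 11111001
bit 6 is currently 1; toggle it via x ^ (1 << 6) = x ^ 64
→ 10111001 = 185

185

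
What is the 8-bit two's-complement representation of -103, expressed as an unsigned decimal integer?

103 in 8 bits: 01100111
Invert: 10011000
Add 1:  10011001 = 153
(Check: 2^8 - 103 = 256 - 103 = 153.)

153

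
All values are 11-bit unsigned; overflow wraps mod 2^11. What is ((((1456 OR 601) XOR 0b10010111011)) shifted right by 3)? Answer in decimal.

104

1456 = 10110110000
601 = 01001011001
→ OR → 11111111001 = 2041
0b10010111011 = 10010111011
→ XOR → 01101000010 = 834
→ shifted right by 3 → 00001101000 = 104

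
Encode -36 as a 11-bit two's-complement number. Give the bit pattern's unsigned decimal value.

2012

36 in 11 bits: 00000100100
Invert: 11111011011
Add 1:  11111011100 = 2012
(Check: 2^11 - 36 = 2048 - 36 = 2012.)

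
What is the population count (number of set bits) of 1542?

4

1542 = 11000000110
Count the 1s: 1 + 1 + 1 + 1 = 4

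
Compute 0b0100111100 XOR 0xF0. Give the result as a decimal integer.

a = 100111100
0xF0 = 011110000
XOR → 111001100 = 460

460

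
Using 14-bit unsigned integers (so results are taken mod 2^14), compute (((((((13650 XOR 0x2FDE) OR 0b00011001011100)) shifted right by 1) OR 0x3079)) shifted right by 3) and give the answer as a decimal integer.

2031

13650 = 11010101010010
0x2FDE = 10111111011110
→ XOR → 01101010001100 = 6796
0b00011001011100 = 00011001011100
→ OR → 01111011011100 = 7900
→ shifted right by 1 → 00111101101110 = 3950
0x3079 = 11000001111001
→ OR → 11111101111111 = 16255
→ shifted right by 3 → 00011111101111 = 2031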